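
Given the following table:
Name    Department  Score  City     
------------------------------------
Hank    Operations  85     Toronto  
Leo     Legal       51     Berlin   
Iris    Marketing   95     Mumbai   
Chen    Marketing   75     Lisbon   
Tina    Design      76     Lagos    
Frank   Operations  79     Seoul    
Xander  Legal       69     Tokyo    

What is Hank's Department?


Row 1: Hank
Department = Operations

ANSWER: Operations


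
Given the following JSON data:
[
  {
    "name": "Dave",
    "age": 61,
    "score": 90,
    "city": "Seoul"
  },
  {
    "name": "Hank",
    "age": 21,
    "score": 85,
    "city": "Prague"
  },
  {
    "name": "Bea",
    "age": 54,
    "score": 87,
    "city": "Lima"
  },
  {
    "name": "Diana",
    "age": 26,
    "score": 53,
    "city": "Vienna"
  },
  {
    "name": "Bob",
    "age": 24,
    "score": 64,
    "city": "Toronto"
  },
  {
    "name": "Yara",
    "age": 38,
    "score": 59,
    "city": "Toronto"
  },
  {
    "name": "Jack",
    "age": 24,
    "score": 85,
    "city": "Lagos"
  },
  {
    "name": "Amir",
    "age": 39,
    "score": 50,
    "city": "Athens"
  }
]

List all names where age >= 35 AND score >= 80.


Checking both conditions:
  Dave (age=61, score=90) -> YES
  Hank (age=21, score=85) -> no
  Bea (age=54, score=87) -> YES
  Diana (age=26, score=53) -> no
  Bob (age=24, score=64) -> no
  Yara (age=38, score=59) -> no
  Jack (age=24, score=85) -> no
  Amir (age=39, score=50) -> no


ANSWER: Dave, Bea


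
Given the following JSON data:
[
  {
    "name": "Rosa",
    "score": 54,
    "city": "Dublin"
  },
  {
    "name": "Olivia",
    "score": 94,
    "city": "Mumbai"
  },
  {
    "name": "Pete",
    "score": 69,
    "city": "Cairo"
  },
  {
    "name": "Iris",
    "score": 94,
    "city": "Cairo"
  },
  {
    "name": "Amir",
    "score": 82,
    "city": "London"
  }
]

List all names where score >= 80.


Filtering records where score >= 80:
  Rosa (score=54) -> no
  Olivia (score=94) -> YES
  Pete (score=69) -> no
  Iris (score=94) -> YES
  Amir (score=82) -> YES


ANSWER: Olivia, Iris, Amir


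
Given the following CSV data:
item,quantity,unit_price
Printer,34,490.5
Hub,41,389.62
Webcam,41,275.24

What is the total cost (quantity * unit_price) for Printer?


Row: Printer
quantity = 34
unit_price = 490.5
total = 34 * 490.5 = 16677.0

ANSWER: 16677.0


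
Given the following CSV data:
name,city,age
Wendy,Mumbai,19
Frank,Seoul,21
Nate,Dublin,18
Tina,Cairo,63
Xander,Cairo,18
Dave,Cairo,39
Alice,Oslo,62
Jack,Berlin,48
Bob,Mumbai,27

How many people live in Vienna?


Scanning city column for 'Vienna':
Total matches: 0

ANSWER: 0


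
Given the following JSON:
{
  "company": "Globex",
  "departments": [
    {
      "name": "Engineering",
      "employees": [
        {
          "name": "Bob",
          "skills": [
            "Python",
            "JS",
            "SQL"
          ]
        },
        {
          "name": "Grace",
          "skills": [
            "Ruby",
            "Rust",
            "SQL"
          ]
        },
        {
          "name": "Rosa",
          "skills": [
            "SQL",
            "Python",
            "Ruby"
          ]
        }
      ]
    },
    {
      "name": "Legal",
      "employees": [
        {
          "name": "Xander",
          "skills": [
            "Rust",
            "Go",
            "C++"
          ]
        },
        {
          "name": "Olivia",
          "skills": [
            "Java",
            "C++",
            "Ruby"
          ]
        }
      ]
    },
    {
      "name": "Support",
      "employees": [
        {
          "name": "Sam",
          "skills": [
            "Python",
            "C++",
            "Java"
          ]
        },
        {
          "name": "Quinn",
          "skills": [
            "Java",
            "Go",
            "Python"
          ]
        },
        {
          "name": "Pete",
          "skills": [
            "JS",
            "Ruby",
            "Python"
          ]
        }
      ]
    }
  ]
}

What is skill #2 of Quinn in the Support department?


Path: departments[2].employees[1].skills[1]
Value: Go

ANSWER: Go


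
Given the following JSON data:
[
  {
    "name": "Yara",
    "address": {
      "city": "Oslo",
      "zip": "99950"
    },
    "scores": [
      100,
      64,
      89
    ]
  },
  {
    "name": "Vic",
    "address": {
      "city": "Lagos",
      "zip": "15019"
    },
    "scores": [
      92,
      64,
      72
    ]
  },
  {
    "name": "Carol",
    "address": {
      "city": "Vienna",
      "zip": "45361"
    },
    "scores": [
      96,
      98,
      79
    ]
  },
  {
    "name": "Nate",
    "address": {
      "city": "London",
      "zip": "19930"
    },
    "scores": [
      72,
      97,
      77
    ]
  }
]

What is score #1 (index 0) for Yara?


Path: records[0].scores[0]
Value: 100

ANSWER: 100


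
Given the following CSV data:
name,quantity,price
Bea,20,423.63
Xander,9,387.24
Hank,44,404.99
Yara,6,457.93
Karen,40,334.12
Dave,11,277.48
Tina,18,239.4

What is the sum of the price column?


Values in 'price' column:
  Row 1: 423.63
  Row 2: 387.24
  Row 3: 404.99
  Row 4: 457.93
  Row 5: 334.12
  Row 6: 277.48
  Row 7: 239.4
Sum = 423.63 + 387.24 + 404.99 + 457.93 + 334.12 + 277.48 + 239.4 = 2524.79

ANSWER: 2524.79


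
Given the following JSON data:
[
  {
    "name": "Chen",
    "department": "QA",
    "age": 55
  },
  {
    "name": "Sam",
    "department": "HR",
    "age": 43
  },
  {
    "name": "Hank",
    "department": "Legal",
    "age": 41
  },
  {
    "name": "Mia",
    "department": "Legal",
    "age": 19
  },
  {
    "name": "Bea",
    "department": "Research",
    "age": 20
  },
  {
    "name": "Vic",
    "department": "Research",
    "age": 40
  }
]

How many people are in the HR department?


Scanning records for department = HR
  Record 1: Sam
Count: 1

ANSWER: 1


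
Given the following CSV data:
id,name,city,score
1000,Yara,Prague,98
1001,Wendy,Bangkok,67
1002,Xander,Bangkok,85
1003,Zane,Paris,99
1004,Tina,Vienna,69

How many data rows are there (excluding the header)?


Counting rows (excluding header):
Header: id,name,city,score
Data rows: 5

ANSWER: 5


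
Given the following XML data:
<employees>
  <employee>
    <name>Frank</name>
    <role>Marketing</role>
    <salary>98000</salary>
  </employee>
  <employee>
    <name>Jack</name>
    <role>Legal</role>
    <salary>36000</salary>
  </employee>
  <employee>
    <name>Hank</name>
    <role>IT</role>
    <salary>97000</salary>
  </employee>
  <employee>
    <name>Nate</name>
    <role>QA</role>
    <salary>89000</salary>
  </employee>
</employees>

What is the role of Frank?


Searching for <employee> with <name>Frank</name>
Found at position 1
<role>Marketing</role>

ANSWER: Marketing


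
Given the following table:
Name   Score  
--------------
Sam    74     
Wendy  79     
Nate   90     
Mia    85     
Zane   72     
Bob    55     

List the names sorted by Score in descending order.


Sorting by Score (descending):
  Nate: 90
  Mia: 85
  Wendy: 79
  Sam: 74
  Zane: 72
  Bob: 55


ANSWER: Nate, Mia, Wendy, Sam, Zane, Bob


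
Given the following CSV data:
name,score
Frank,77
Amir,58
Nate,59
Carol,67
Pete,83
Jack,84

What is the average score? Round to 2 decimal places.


Scores: 77, 58, 59, 67, 83, 84
Sum = 428
Count = 6
Average = 428 / 6 = 71.33

ANSWER: 71.33


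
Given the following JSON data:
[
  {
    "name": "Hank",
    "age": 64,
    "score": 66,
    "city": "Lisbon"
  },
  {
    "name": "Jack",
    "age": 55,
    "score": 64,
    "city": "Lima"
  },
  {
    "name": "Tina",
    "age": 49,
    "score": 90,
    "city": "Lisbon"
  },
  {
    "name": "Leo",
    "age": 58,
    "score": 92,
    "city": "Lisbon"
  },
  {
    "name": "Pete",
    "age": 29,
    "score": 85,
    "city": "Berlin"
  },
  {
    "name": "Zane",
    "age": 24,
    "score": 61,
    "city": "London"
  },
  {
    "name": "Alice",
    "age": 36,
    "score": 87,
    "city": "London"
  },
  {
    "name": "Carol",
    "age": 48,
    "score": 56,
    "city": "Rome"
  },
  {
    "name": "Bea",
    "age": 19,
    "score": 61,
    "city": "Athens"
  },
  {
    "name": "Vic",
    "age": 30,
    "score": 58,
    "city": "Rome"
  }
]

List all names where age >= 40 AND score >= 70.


Checking both conditions:
  Hank (age=64, score=66) -> no
  Jack (age=55, score=64) -> no
  Tina (age=49, score=90) -> YES
  Leo (age=58, score=92) -> YES
  Pete (age=29, score=85) -> no
  Zane (age=24, score=61) -> no
  Alice (age=36, score=87) -> no
  Carol (age=48, score=56) -> no
  Bea (age=19, score=61) -> no
  Vic (age=30, score=58) -> no


ANSWER: Tina, Leo


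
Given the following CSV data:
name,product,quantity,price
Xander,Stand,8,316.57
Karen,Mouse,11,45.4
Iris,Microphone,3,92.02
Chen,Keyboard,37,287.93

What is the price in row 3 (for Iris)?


Row 3: Iris
Column 'price' = 92.02

ANSWER: 92.02


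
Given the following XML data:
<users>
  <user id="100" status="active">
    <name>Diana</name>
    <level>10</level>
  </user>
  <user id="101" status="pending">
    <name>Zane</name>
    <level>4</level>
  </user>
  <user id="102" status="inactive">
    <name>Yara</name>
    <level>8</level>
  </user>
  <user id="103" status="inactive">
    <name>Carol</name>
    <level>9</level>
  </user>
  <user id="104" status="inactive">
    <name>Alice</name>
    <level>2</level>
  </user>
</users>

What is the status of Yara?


Finding user with name = Yara
user id="102" status="inactive"

ANSWER: inactive


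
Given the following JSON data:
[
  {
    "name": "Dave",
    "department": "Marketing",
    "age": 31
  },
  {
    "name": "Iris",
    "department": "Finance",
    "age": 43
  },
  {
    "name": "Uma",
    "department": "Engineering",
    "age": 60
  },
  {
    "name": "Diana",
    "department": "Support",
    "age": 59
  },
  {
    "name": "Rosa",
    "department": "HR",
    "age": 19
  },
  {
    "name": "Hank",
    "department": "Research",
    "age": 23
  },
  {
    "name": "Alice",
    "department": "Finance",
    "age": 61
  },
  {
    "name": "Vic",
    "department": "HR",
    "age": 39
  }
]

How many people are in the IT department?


Scanning records for department = IT
  No matches found
Count: 0

ANSWER: 0


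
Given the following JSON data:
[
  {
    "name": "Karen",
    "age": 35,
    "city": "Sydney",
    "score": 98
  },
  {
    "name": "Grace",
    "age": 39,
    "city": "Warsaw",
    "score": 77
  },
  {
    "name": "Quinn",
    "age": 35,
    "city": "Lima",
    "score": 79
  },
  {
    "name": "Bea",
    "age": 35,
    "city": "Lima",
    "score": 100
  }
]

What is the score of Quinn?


Looking up record where name = Quinn
Record index: 2
Field 'score' = 79

ANSWER: 79


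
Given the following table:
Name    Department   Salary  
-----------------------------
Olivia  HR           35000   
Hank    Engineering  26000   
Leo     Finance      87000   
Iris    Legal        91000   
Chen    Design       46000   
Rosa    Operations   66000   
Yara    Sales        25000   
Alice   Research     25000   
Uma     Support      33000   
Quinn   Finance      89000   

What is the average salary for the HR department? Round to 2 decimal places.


HR department members:
  Olivia: 35000
Sum = 35000
Count = 1
Average = 35000 / 1 = 35000.00

ANSWER: 35000.00


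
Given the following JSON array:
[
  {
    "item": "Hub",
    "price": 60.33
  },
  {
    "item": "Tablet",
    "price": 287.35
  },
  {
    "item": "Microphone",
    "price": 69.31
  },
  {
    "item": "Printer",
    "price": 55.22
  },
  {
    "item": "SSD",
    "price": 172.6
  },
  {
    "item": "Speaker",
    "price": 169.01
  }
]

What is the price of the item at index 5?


Array index 5 -> Speaker
price = 169.01

ANSWER: 169.01


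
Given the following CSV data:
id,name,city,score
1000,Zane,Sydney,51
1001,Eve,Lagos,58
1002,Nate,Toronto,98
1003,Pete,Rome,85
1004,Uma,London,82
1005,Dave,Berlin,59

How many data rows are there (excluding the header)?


Counting rows (excluding header):
Header: id,name,city,score
Data rows: 6

ANSWER: 6


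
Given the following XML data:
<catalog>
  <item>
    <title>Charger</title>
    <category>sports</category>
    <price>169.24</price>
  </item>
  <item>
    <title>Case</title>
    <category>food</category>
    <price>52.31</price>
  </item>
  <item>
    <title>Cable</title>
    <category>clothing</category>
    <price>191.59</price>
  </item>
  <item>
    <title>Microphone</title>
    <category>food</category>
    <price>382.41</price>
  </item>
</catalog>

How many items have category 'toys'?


Scanning <item> elements for <category>toys</category>:
Count: 0

ANSWER: 0


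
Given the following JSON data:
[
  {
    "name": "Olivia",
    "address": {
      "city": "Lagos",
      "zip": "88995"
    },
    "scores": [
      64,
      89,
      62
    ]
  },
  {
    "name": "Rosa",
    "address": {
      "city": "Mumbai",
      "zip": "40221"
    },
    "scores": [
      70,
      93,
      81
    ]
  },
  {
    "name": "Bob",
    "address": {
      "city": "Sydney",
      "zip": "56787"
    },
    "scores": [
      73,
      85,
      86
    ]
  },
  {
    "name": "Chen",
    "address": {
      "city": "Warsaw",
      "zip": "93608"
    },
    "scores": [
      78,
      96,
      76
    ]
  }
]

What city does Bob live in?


Path: records[2].address.city
Value: Sydney

ANSWER: Sydney


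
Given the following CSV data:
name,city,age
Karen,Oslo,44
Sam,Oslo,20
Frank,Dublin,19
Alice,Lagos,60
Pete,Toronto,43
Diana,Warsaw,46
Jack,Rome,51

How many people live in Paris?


Scanning city column for 'Paris':
Total matches: 0

ANSWER: 0


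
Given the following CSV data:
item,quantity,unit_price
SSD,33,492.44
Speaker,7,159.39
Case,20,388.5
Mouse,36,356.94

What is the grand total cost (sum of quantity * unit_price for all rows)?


Computing row totals:
  SSD: 33 * 492.44 = 16250.52
  Speaker: 7 * 159.39 = 1115.73
  Case: 20 * 388.5 = 7770.0
  Mouse: 36 * 356.94 = 12849.84
Grand total = 16250.52 + 1115.73 + 7770.0 + 12849.84 = 37986.09

ANSWER: 37986.09


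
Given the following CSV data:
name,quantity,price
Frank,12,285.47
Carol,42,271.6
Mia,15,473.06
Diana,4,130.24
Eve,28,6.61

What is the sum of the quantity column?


Values in 'quantity' column:
  Row 1: 12
  Row 2: 42
  Row 3: 15
  Row 4: 4
  Row 5: 28
Sum = 12 + 42 + 15 + 4 + 28 = 101

ANSWER: 101


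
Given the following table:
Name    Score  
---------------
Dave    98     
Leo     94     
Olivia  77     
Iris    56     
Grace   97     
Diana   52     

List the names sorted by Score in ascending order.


Sorting by Score (ascending):
  Diana: 52
  Iris: 56
  Olivia: 77
  Leo: 94
  Grace: 97
  Dave: 98


ANSWER: Diana, Iris, Olivia, Leo, Grace, Dave


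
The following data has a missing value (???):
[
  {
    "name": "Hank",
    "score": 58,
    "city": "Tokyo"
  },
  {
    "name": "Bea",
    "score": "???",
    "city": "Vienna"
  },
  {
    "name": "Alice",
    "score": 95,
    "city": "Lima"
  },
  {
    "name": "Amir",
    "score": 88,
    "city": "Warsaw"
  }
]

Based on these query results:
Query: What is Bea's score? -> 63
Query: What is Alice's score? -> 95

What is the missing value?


The missing value is Bea's score
From query: Bea's score = 63

ANSWER: 63


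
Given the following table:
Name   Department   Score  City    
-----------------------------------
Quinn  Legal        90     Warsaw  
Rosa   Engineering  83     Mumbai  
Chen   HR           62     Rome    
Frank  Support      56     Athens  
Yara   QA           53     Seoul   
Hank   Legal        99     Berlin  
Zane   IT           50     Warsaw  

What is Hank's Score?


Row 6: Hank
Score = 99

ANSWER: 99


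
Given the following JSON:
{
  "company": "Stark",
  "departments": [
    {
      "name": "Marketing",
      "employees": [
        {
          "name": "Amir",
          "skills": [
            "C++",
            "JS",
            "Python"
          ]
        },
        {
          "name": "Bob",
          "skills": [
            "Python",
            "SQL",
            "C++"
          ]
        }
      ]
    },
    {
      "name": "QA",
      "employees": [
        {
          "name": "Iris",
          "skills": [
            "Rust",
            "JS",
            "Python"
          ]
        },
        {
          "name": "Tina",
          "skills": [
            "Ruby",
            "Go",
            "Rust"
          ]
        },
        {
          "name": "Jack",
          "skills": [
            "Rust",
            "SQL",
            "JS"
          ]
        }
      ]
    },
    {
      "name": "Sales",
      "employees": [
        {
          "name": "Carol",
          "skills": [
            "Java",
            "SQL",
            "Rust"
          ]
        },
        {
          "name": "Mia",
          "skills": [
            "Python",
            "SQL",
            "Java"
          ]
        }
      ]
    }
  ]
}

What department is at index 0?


Path: departments[0].name
Value: Marketing

ANSWER: Marketing


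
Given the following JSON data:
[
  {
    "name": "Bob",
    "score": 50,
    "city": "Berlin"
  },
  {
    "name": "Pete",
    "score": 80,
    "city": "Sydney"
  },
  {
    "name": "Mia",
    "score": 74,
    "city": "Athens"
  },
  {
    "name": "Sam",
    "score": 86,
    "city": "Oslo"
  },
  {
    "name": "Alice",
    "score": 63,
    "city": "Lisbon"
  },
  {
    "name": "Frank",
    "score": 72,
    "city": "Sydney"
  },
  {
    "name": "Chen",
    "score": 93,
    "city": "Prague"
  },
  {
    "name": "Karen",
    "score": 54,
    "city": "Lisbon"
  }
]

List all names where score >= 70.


Filtering records where score >= 70:
  Bob (score=50) -> no
  Pete (score=80) -> YES
  Mia (score=74) -> YES
  Sam (score=86) -> YES
  Alice (score=63) -> no
  Frank (score=72) -> YES
  Chen (score=93) -> YES
  Karen (score=54) -> no


ANSWER: Pete, Mia, Sam, Frank, Chen


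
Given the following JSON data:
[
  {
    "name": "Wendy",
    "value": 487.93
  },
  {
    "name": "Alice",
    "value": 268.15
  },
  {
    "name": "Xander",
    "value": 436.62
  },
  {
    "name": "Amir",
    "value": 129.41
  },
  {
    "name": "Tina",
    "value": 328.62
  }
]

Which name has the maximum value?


Comparing values:
  Wendy: 487.93
  Alice: 268.15
  Xander: 436.62
  Amir: 129.41
  Tina: 328.62
Maximum: Wendy (487.93)

ANSWER: Wendy


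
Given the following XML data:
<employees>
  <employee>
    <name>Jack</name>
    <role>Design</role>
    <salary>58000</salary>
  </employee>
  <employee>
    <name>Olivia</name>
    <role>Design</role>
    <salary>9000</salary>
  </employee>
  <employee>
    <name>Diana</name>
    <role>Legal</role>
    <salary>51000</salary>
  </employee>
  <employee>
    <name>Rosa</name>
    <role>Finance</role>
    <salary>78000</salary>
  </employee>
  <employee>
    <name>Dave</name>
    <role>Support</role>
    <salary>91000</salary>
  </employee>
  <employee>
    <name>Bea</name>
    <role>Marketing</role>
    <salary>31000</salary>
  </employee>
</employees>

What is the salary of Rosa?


Searching for <employee> with <name>Rosa</name>
Found at position 4
<salary>78000</salary>

ANSWER: 78000


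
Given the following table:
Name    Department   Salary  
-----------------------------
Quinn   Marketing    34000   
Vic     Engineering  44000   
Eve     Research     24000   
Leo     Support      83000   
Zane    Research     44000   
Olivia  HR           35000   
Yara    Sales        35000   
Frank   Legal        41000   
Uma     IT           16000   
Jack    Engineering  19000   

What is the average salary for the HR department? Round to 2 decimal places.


HR department members:
  Olivia: 35000
Sum = 35000
Count = 1
Average = 35000 / 1 = 35000.00

ANSWER: 35000.00


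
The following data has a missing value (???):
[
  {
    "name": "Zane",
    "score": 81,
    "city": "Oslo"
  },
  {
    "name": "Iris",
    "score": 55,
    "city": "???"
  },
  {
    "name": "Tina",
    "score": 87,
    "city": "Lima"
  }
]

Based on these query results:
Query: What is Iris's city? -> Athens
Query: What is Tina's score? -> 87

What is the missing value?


The missing value is Iris's city
From query: Iris's city = Athens

ANSWER: Athens


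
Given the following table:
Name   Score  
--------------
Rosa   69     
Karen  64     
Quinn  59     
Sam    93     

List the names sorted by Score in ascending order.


Sorting by Score (ascending):
  Quinn: 59
  Karen: 64
  Rosa: 69
  Sam: 93


ANSWER: Quinn, Karen, Rosa, Sam


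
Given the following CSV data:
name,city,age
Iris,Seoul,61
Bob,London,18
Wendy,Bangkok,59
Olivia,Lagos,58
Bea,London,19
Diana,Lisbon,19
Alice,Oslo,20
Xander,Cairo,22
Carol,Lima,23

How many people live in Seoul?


Scanning city column for 'Seoul':
  Row 1: Iris -> MATCH
Total matches: 1

ANSWER: 1


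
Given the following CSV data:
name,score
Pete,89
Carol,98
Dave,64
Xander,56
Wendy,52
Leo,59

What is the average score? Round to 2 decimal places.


Scores: 89, 98, 64, 56, 52, 59
Sum = 418
Count = 6
Average = 418 / 6 = 69.67

ANSWER: 69.67


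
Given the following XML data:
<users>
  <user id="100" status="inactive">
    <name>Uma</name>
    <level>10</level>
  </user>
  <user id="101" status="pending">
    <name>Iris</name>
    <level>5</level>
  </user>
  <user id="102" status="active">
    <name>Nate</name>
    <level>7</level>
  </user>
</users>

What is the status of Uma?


Finding user with name = Uma
user id="100" status="inactive"

ANSWER: inactive


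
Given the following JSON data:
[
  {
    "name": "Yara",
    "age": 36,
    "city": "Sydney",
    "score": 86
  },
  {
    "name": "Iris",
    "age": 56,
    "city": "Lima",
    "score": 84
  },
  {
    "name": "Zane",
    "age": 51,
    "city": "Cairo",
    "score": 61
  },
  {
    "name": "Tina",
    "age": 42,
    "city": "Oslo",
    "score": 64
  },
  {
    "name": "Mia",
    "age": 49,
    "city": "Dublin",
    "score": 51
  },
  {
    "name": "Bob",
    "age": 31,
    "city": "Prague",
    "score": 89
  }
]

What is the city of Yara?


Looking up record where name = Yara
Record index: 0
Field 'city' = Sydney

ANSWER: Sydney


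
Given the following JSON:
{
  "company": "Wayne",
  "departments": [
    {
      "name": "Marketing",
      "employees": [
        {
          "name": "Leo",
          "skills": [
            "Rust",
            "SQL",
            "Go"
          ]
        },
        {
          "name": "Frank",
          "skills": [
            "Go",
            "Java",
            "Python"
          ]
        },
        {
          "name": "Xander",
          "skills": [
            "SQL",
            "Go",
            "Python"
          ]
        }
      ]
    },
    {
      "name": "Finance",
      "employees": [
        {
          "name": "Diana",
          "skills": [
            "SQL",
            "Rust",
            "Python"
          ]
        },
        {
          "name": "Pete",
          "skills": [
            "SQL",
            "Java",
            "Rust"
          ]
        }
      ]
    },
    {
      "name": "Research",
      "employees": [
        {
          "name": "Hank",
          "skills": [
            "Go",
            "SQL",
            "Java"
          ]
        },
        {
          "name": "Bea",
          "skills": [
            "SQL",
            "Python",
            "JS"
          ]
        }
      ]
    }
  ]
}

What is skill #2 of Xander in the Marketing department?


Path: departments[0].employees[2].skills[1]
Value: Go

ANSWER: Go


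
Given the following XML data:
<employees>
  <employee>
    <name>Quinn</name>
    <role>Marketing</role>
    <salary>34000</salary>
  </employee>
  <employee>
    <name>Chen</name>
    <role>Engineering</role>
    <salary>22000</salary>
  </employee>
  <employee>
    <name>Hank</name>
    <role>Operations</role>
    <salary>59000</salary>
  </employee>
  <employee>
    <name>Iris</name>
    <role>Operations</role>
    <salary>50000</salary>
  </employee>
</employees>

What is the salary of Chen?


Searching for <employee> with <name>Chen</name>
Found at position 2
<salary>22000</salary>

ANSWER: 22000


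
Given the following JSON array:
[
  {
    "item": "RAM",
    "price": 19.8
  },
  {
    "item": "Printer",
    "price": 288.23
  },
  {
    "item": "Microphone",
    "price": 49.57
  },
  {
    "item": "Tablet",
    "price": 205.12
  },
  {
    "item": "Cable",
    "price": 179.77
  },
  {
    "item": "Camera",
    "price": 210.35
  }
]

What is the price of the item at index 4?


Array index 4 -> Cable
price = 179.77

ANSWER: 179.77


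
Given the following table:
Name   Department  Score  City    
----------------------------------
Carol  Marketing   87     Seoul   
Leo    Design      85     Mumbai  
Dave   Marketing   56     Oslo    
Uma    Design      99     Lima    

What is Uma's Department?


Row 4: Uma
Department = Design

ANSWER: Design


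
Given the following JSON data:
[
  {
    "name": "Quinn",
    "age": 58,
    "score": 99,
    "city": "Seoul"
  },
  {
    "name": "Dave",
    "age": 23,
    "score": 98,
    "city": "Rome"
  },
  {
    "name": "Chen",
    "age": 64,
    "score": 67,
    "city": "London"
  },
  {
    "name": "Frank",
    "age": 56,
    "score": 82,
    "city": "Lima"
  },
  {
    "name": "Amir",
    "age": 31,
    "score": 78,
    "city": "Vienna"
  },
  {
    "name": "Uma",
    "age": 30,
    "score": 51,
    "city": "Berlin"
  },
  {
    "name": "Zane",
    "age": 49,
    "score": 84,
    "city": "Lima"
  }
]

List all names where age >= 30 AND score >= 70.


Checking both conditions:
  Quinn (age=58, score=99) -> YES
  Dave (age=23, score=98) -> no
  Chen (age=64, score=67) -> no
  Frank (age=56, score=82) -> YES
  Amir (age=31, score=78) -> YES
  Uma (age=30, score=51) -> no
  Zane (age=49, score=84) -> YES


ANSWER: Quinn, Frank, Amir, Zane


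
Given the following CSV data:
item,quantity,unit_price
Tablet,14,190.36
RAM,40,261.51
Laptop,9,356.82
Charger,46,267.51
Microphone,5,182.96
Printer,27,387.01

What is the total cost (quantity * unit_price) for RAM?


Row: RAM
quantity = 40
unit_price = 261.51
total = 40 * 261.51 = 10460.4

ANSWER: 10460.4


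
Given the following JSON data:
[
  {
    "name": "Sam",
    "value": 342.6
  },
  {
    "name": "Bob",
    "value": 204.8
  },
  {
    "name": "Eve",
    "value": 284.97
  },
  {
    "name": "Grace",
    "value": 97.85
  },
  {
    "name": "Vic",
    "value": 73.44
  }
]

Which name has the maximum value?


Comparing values:
  Sam: 342.6
  Bob: 204.8
  Eve: 284.97
  Grace: 97.85
  Vic: 73.44
Maximum: Sam (342.6)

ANSWER: Sam


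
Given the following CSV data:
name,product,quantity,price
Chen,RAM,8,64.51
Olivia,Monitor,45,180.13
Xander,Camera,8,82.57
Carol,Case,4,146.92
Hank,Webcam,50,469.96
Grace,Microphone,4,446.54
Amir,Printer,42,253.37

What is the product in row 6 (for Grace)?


Row 6: Grace
Column 'product' = Microphone

ANSWER: Microphone


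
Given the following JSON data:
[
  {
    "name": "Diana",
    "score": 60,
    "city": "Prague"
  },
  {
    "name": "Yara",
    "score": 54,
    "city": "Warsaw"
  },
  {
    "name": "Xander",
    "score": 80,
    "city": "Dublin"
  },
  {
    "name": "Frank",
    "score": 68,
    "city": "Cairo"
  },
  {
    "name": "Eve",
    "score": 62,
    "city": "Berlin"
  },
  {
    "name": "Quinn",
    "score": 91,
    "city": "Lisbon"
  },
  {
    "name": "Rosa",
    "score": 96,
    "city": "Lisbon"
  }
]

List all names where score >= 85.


Filtering records where score >= 85:
  Diana (score=60) -> no
  Yara (score=54) -> no
  Xander (score=80) -> no
  Frank (score=68) -> no
  Eve (score=62) -> no
  Quinn (score=91) -> YES
  Rosa (score=96) -> YES


ANSWER: Quinn, Rosa


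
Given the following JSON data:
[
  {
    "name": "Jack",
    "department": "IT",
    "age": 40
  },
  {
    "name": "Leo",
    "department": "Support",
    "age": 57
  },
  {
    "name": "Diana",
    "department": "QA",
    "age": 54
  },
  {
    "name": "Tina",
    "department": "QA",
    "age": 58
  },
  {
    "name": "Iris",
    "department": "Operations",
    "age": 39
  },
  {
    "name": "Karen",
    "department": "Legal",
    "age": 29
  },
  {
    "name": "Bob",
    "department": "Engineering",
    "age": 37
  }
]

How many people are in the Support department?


Scanning records for department = Support
  Record 1: Leo
Count: 1

ANSWER: 1


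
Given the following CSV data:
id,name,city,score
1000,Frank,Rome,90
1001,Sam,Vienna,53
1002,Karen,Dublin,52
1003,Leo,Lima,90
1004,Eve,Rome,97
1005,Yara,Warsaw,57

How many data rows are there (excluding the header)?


Counting rows (excluding header):
Header: id,name,city,score
Data rows: 6

ANSWER: 6


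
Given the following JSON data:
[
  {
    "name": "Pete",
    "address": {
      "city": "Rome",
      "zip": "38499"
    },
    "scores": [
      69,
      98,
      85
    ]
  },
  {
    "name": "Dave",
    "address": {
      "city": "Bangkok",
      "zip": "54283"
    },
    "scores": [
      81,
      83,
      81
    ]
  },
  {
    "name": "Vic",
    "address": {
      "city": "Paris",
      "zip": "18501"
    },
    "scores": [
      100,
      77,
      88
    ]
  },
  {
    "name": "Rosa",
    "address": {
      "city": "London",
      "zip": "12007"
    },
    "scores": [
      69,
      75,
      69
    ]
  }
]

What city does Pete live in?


Path: records[0].address.city
Value: Rome

ANSWER: Rome


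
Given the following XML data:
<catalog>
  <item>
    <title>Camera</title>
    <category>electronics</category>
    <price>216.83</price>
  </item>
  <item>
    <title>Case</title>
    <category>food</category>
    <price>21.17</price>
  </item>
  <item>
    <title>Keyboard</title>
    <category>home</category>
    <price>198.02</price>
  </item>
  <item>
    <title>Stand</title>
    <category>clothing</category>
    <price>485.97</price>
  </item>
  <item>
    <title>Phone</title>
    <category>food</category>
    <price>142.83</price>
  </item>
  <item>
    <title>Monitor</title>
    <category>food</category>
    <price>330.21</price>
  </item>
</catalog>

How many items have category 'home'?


Scanning <item> elements for <category>home</category>:
  Item 3: Keyboard -> MATCH
Count: 1

ANSWER: 1


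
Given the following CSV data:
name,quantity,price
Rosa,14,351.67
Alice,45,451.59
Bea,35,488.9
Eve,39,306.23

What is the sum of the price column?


Values in 'price' column:
  Row 1: 351.67
  Row 2: 451.59
  Row 3: 488.9
  Row 4: 306.23
Sum = 351.67 + 451.59 + 488.9 + 306.23 = 1598.39

ANSWER: 1598.39


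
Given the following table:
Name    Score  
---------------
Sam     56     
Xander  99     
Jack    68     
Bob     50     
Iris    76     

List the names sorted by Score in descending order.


Sorting by Score (descending):
  Xander: 99
  Iris: 76
  Jack: 68
  Sam: 56
  Bob: 50


ANSWER: Xander, Iris, Jack, Sam, Bob


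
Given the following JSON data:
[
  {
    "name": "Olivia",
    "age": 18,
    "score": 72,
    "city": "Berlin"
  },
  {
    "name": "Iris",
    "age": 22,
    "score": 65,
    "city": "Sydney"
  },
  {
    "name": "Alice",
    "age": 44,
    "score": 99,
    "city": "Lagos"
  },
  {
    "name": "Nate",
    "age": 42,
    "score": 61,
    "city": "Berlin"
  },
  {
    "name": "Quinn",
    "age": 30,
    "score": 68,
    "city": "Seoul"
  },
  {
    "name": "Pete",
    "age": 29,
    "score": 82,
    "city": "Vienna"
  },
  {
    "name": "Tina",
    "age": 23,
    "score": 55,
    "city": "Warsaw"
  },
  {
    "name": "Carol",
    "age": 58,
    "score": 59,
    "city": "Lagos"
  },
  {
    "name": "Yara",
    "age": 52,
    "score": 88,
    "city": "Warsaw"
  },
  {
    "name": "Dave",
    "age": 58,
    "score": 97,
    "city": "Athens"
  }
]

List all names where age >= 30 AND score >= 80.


Checking both conditions:
  Olivia (age=18, score=72) -> no
  Iris (age=22, score=65) -> no
  Alice (age=44, score=99) -> YES
  Nate (age=42, score=61) -> no
  Quinn (age=30, score=68) -> no
  Pete (age=29, score=82) -> no
  Tina (age=23, score=55) -> no
  Carol (age=58, score=59) -> no
  Yara (age=52, score=88) -> YES
  Dave (age=58, score=97) -> YES


ANSWER: Alice, Yara, Dave


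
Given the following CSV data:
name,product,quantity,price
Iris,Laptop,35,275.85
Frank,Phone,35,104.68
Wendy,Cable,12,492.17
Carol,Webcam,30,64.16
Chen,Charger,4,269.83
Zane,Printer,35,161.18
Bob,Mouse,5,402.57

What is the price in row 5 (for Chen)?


Row 5: Chen
Column 'price' = 269.83

ANSWER: 269.83


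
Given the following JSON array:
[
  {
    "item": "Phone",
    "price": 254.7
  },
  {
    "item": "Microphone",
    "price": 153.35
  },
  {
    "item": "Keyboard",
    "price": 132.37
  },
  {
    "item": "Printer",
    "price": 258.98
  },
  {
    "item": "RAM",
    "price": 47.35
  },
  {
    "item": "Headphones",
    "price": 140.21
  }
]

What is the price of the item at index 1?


Array index 1 -> Microphone
price = 153.35

ANSWER: 153.35


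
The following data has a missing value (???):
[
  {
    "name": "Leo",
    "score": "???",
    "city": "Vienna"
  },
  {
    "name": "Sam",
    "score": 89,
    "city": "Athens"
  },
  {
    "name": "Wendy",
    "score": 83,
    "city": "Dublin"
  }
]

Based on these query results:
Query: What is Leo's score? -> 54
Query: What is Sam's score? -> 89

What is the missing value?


The missing value is Leo's score
From query: Leo's score = 54

ANSWER: 54


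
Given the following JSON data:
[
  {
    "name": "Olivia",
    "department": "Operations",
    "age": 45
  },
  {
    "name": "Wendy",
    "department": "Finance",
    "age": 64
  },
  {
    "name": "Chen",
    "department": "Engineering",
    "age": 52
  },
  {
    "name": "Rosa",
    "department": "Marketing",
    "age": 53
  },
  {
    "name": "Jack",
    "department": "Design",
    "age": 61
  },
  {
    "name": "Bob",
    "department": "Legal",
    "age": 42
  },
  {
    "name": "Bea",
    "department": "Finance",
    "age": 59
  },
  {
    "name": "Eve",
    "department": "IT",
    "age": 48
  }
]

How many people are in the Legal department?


Scanning records for department = Legal
  Record 5: Bob
Count: 1

ANSWER: 1


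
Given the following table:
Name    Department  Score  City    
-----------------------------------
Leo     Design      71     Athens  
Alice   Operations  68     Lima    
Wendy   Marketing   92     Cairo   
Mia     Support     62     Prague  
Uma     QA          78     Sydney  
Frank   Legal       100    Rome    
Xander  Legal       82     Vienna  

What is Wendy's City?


Row 3: Wendy
City = Cairo

ANSWER: Cairo


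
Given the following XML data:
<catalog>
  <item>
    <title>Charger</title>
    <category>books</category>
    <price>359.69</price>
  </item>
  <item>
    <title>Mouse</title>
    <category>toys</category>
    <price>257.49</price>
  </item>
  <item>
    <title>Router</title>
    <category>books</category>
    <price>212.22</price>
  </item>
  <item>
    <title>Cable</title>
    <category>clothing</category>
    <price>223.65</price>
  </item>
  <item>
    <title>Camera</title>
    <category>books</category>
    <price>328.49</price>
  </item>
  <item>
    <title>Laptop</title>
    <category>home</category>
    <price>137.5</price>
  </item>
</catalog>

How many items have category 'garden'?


Scanning <item> elements for <category>garden</category>:
Count: 0

ANSWER: 0


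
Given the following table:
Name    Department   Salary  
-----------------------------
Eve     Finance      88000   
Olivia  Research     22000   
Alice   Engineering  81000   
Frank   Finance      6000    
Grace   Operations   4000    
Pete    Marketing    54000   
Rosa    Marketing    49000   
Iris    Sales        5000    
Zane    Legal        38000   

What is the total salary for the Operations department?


Operations department members:
  Grace: 4000
Total = 4000 = 4000

ANSWER: 4000


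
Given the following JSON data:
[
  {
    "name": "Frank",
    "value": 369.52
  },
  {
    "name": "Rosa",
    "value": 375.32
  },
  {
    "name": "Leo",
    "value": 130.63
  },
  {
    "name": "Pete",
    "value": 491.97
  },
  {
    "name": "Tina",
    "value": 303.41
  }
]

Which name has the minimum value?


Comparing values:
  Frank: 369.52
  Rosa: 375.32
  Leo: 130.63
  Pete: 491.97
  Tina: 303.41
Minimum: Leo (130.63)

ANSWER: Leo


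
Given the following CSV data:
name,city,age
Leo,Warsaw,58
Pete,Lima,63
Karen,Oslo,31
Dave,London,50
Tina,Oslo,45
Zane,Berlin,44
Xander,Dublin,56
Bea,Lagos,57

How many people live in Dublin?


Scanning city column for 'Dublin':
  Row 7: Xander -> MATCH
Total matches: 1

ANSWER: 1


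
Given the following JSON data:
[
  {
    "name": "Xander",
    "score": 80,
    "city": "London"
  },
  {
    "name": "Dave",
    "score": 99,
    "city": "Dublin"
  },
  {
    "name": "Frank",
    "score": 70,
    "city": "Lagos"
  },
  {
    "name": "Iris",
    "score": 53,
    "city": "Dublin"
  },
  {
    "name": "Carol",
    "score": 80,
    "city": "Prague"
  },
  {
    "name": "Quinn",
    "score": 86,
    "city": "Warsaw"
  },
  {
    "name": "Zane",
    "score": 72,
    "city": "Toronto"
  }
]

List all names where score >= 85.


Filtering records where score >= 85:
  Xander (score=80) -> no
  Dave (score=99) -> YES
  Frank (score=70) -> no
  Iris (score=53) -> no
  Carol (score=80) -> no
  Quinn (score=86) -> YES
  Zane (score=72) -> no


ANSWER: Dave, Quinn


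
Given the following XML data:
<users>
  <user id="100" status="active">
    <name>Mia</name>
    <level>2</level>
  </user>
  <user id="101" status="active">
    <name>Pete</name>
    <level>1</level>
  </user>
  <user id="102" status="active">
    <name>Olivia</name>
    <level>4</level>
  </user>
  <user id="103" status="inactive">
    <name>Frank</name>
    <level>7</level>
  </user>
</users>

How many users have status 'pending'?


Counting users with status='pending':
Count: 0

ANSWER: 0


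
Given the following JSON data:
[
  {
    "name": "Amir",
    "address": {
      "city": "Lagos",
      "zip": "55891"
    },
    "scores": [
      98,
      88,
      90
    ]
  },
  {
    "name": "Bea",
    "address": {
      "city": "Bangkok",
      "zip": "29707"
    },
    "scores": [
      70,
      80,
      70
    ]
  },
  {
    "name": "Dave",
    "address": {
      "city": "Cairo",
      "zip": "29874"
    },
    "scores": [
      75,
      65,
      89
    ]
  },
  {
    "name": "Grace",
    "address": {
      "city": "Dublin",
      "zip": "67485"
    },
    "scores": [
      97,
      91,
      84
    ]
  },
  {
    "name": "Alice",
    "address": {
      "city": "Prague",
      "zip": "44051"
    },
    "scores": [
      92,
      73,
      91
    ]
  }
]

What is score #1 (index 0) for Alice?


Path: records[4].scores[0]
Value: 92

ANSWER: 92


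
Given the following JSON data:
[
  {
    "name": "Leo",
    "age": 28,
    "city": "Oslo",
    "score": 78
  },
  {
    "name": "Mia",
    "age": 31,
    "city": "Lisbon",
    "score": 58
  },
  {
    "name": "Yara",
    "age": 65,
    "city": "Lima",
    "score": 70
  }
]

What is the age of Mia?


Looking up record where name = Mia
Record index: 1
Field 'age' = 31

ANSWER: 31


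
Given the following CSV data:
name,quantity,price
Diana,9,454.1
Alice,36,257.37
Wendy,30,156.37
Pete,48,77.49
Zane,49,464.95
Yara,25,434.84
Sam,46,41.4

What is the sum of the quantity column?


Values in 'quantity' column:
  Row 1: 9
  Row 2: 36
  Row 3: 30
  Row 4: 48
  Row 5: 49
  Row 6: 25
  Row 7: 46
Sum = 9 + 36 + 30 + 48 + 49 + 25 + 46 = 243

ANSWER: 243


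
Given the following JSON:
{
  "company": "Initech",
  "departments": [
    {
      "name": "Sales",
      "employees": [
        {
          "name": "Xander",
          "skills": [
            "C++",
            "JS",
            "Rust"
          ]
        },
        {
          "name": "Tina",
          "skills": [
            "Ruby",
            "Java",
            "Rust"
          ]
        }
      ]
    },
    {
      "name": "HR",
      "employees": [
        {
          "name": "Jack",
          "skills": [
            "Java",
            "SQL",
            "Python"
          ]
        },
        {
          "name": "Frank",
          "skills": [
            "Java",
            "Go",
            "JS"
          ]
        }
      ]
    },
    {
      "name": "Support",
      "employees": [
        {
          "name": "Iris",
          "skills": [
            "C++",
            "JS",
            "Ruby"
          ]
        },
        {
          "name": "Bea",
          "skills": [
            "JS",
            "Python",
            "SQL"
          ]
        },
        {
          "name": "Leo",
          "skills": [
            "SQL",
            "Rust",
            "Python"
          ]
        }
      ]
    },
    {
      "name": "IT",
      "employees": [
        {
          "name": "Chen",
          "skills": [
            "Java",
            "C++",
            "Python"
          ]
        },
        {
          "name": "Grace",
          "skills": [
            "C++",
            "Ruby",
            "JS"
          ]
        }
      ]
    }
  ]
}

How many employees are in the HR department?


Path: departments[1].employees
Count: 2

ANSWER: 2
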